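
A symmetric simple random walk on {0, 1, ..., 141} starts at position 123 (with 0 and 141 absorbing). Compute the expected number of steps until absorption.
E[τ | X_0 = 123] = 2214

Let v_k = E[τ | X_0 = k]. Boundary: v_0 = v_141 = 0. Recurrence: v_k = 1 + (v_{k-1} + v_{k+1})/2 for 1 ≤ k ≤ 140. The particular solution to v_k − (v_{k-1} + v_{k+1})/2 = 1 is v_k = −k^2. Adding homogeneous solution A + B k and matching boundaries gives v_k = k (141 − k). Substituting k = 123: v_123 = 123 · 18 = 2214.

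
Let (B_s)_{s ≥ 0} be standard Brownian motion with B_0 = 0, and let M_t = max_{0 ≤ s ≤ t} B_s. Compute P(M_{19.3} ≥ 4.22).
P(M_{19.3} ≥ 4.22) = 2·P(B_{19.3} ≥ 4.22) = 2(1 − Φ(4.22/√19.3)) ≈ 0.3368

By the reflection principle for Brownian motion, P(M_t ≥ a) = 2 · P(B_t ≥ a) for a ≥ 0. Since B_t ~ N(0, t), P(B_t ≥ 4.22) = 1 − Φ(4.22/√t) = 1 − Φ(4.22/√19.3) = 1 − Φ(0.9606). So
  P(M_{19.3} ≥ 4.22) = 2(1 − Φ(0.9606)) ≈ 0.3368.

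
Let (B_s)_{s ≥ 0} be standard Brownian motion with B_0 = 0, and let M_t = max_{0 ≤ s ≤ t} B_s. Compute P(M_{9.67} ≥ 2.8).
P(M_{9.67} ≥ 2.8) = 2·P(B_{9.67} ≥ 2.8) = 2(1 − Φ(2.8/√9.67)) ≈ 0.3679

By the reflection principle for Brownian motion, P(M_t ≥ a) = 2 · P(B_t ≥ a) for a ≥ 0. Since B_t ~ N(0, t), P(B_t ≥ 2.8) = 1 − Φ(2.8/√t) = 1 − Φ(2.8/√9.67) = 1 − Φ(0.9004). So
  P(M_{9.67} ≥ 2.8) = 2(1 − Φ(0.9004)) ≈ 0.3679.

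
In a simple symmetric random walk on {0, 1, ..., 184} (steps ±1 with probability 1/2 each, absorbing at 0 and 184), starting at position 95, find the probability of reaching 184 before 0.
P(hit 184 before 0) = 95/184

Let u_k = P(hit 184 before 0 | start at k). Then u_0 = 0, u_184 = 1, and u_k = u_{k-1}/2 + u_{k+1}/2 for 1 ≤ k ≤ 183. This harmonic recurrence is solved by u_k = k/184, giving u_95 = 95/184.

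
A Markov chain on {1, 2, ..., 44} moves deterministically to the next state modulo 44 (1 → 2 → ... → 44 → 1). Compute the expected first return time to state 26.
E[T_26 | X_0 = 26] = 44

The chain cycles deterministically, so starting at state 26 it returns in exactly 44 steps. Equivalently, the stationary distribution is uniform π_j = 1/44 for every state j, so by Kac's formula E[T_26] = 1/π_26 = 44.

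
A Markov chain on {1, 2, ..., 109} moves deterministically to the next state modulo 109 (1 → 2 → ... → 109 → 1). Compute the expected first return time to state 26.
E[T_26 | X_0 = 26] = 109

The chain cycles deterministically, so starting at state 26 it returns in exactly 109 steps. Equivalently, the stationary distribution is uniform π_j = 1/109 for every state j, so by Kac's formula E[T_26] = 1/π_26 = 109.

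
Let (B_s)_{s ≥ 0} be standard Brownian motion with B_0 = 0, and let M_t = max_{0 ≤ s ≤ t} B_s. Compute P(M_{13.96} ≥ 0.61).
P(M_{13.96} ≥ 0.61) = 2·P(B_{13.96} ≥ 0.61) = 2(1 − Φ(0.61/√13.96)) ≈ 0.8703

By the reflection principle for Brownian motion, P(M_t ≥ a) = 2 · P(B_t ≥ a) for a ≥ 0. Since B_t ~ N(0, t), P(B_t ≥ 0.61) = 1 − Φ(0.61/√t) = 1 − Φ(0.61/√13.96) = 1 − Φ(0.1633). So
  P(M_{13.96} ≥ 0.61) = 2(1 − Φ(0.1633)) ≈ 0.8703.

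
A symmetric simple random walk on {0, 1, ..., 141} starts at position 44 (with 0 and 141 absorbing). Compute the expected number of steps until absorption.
E[τ | X_0 = 44] = 4268

Let v_k = E[τ | X_0 = k]. Boundary: v_0 = v_141 = 0. Recurrence: v_k = 1 + (v_{k-1} + v_{k+1})/2 for 1 ≤ k ≤ 140. The particular solution to v_k − (v_{k-1} + v_{k+1})/2 = 1 is v_k = −k^2. Adding homogeneous solution A + B k and matching boundaries gives v_k = k (141 − k). Substituting k = 44: v_44 = 44 · 97 = 4268.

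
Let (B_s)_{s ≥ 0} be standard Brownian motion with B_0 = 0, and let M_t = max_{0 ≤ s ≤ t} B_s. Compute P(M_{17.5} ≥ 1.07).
P(M_{17.5} ≥ 1.07) = 2·P(B_{17.5} ≥ 1.07) = 2(1 − Φ(1.07/√17.5)) ≈ 0.7981

By the reflection principle for Brownian motion, P(M_t ≥ a) = 2 · P(B_t ≥ a) for a ≥ 0. Since B_t ~ N(0, t), P(B_t ≥ 1.07) = 1 − Φ(1.07/√t) = 1 − Φ(1.07/√17.5) = 1 − Φ(0.2558). So
  P(M_{17.5} ≥ 1.07) = 2(1 − Φ(0.2558)) ≈ 0.7981.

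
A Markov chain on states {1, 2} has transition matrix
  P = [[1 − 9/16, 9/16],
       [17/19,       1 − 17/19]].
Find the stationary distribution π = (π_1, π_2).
π_1 = 272/443, π_2 = 171/443

Solve πP = π with π_1 + π_2 = 1. From πP = π: π_1 · (1 − 9/16) + π_2 · 17/19 = π_1 ⇒ π_2 · 17/19 = π_1 · 9/16 ⇒ π_2/π_1 = (9/16)/(17/19) = 171/272. Together with π_1 + π_2 = 1:
  π_1 = (17/19)/(9/16 + 17/19) = (17/19)/(443/304) = 272/443,
  π_2 = (9/16)/(9/16 + 17/19) = (9/16)/(443/304) = 171/443.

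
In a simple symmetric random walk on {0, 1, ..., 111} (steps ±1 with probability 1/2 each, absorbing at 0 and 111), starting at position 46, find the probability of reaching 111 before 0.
P(hit 111 before 0) = 46/111

Let u_k = P(hit 111 before 0 | start at k). Then u_0 = 0, u_111 = 1, and u_k = u_{k-1}/2 + u_{k+1}/2 for 1 ≤ k ≤ 110. This harmonic recurrence is solved by u_k = k/111, giving u_46 = 46/111.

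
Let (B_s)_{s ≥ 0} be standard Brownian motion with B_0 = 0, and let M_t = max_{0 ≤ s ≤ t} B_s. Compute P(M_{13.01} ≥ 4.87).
P(M_{13.01} ≥ 4.87) = 2·P(B_{13.01} ≥ 4.87) = 2(1 − Φ(4.87/√13.01)) ≈ 0.1770

By the reflection principle for Brownian motion, P(M_t ≥ a) = 2 · P(B_t ≥ a) for a ≥ 0. Since B_t ~ N(0, t), P(B_t ≥ 4.87) = 1 − Φ(4.87/√t) = 1 − Φ(4.87/√13.01) = 1 − Φ(1.3502). So
  P(M_{13.01} ≥ 4.87) = 2(1 − Φ(1.3502)) ≈ 0.1770.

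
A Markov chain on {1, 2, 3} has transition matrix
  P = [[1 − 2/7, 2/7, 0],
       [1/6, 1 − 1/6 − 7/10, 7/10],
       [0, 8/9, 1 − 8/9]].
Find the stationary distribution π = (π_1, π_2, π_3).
π = (140/569, 240/569, 189/569)

This is a birth-death chain on three states, which satisfies detailed balance: π_1 · P_{12} = π_2 · P_{21} and π_2 · P_{23} = π_3 · P_{32}.
From π_1 · 2/7 = π_2 · 1/6: π_2/π_1 = (2/7)/(1/6) = 12/7.
From π_2 · 7/10 = π_3 · 8/9: π_3/π_2 = (7/10)/(8/9) = 63/80.
Take π_1 proportional to 1; then unnormalized π = (1, 12/7, 27/20). Normalize by dividing by the sum 569/140:
  π = (140/569, 240/569, 189/569).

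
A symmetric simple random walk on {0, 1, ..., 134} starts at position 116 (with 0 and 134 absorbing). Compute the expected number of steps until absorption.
E[τ | X_0 = 116] = 2088

Let v_k = E[τ | X_0 = k]. Boundary: v_0 = v_134 = 0. Recurrence: v_k = 1 + (v_{k-1} + v_{k+1})/2 for 1 ≤ k ≤ 133. The particular solution to v_k − (v_{k-1} + v_{k+1})/2 = 1 is v_k = −k^2. Adding homogeneous solution A + B k and matching boundaries gives v_k = k (134 − k). Substituting k = 116: v_116 = 116 · 18 = 2088.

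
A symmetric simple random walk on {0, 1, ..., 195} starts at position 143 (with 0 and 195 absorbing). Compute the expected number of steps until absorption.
E[τ | X_0 = 143] = 7436

Let v_k = E[τ | X_0 = k]. Boundary: v_0 = v_195 = 0. Recurrence: v_k = 1 + (v_{k-1} + v_{k+1})/2 for 1 ≤ k ≤ 194. The particular solution to v_k − (v_{k-1} + v_{k+1})/2 = 1 is v_k = −k^2. Adding homogeneous solution A + B k and matching boundaries gives v_k = k (195 − k). Substituting k = 143: v_143 = 143 · 52 = 7436.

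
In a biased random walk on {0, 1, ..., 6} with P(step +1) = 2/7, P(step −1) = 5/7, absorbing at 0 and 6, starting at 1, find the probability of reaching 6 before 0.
P(hit 6 before 0) = (1 − (5/2)^1) / (1 − (5/2)^6) = 32/5187

Let u_k denote P(reach 6 before 0 | start at k). Boundary: u_0 = 0, u_6 = 1. Recurrence: u_k = 2/7·u_{k+1} + 5/7·u_{k-1} for 1 ≤ k ≤ 5. Try u_k = A + B·r^k with r = q/p = (5/7)/(2/7) = 5/2. Substitution satisfies the recurrence; boundary conditions give:
  u_k = (1 − r^k) / (1 − r^N) = (1 − (5/2)^1) / (1 − (5/2)^6) = 32/5187.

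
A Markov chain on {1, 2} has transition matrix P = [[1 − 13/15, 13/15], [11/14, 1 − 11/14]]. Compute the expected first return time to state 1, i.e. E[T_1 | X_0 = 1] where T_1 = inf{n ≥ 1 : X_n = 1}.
E[T_1 | X_0 = 1] = 1/π_1 = 347/165

For an irreducible recurrent Markov chain with stationary distribution π, E[T_i | X_0 = i] = 1/π_i (Kac's formula). Here π_1 = (11/14)/(13/15 + 11/14) = (11/14)/(347/210) = 165/347, so E[T_1 | X_0 = 1] = 1/π_1 = (13/15 + 11/14)/(11/14) = (347/210)/(11/14) = 347/165.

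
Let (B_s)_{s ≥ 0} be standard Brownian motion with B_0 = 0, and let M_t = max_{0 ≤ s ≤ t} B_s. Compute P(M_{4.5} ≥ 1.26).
P(M_{4.5} ≥ 1.26) = 2·P(B_{4.5} ≥ 1.26) = 2(1 − Φ(1.26/√4.5)) ≈ 0.5525

By the reflection principle for Brownian motion, P(M_t ≥ a) = 2 · P(B_t ≥ a) for a ≥ 0. Since B_t ~ N(0, t), P(B_t ≥ 1.26) = 1 − Φ(1.26/√t) = 1 − Φ(1.26/√4.5) = 1 − Φ(0.5940). So
  P(M_{4.5} ≥ 1.26) = 2(1 − Φ(0.5940)) ≈ 0.5525.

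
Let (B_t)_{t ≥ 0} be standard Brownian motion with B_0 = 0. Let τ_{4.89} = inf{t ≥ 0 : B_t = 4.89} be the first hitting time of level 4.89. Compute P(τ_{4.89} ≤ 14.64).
P(τ_{4.89} ≤ 14.64) = 2(1 − Φ(4.89/√14.64)) = 2(1 − Φ(1.2780)) ≈ 0.2012

By the reflection principle for standard BM, P(τ_b ≤ t) = 2 · P(B_t ≥ b). Since B_t ~ N(0, t), P(B_t ≥ 4.89) = 1 − Φ(4.89/√t) = 1 − Φ(4.89/√14.64) = 1 − Φ(1.2780) ≈ 0.10062. Doubling: P(τ_{4.89} ≤ 14.64) ≈ 2 · 0.10062 = 0.20124 ≈ 0.2012.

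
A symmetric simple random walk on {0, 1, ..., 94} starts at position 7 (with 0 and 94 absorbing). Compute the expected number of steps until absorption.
E[τ | X_0 = 7] = 609

Let v_k = E[τ | X_0 = k]. Boundary: v_0 = v_94 = 0. Recurrence: v_k = 1 + (v_{k-1} + v_{k+1})/2 for 1 ≤ k ≤ 93. The particular solution to v_k − (v_{k-1} + v_{k+1})/2 = 1 is v_k = −k^2. Adding homogeneous solution A + B k and matching boundaries gives v_k = k (94 − k). Substituting k = 7: v_7 = 7 · 87 = 609.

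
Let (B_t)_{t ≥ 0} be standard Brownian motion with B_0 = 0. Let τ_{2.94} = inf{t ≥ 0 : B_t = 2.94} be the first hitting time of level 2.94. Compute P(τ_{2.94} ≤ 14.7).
P(τ_{2.94} ≤ 14.7) = 2(1 − Φ(2.94/√14.7)) = 2(1 − Φ(0.7668)) ≈ 0.4432

By the reflection principle for standard BM, P(τ_b ≤ t) = 2 · P(B_t ≥ b). Since B_t ~ N(0, t), P(B_t ≥ 2.94) = 1 − Φ(2.94/√t) = 1 − Φ(2.94/√14.7) = 1 − Φ(0.7668) ≈ 0.22160. Doubling: P(τ_{2.94} ≤ 14.7) ≈ 2 · 0.22160 = 0.44320 ≈ 0.4432.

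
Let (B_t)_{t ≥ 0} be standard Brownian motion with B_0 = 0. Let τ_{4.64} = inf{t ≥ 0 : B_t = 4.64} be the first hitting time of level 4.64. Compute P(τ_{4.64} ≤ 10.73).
P(τ_{4.64} ≤ 10.73) = 2(1 − Φ(4.64/√10.73)) = 2(1 − Φ(1.4165)) ≈ 0.1566

By the reflection principle for standard BM, P(τ_b ≤ t) = 2 · P(B_t ≥ b). Since B_t ~ N(0, t), P(B_t ≥ 4.64) = 1 − Φ(4.64/√t) = 1 − Φ(4.64/√10.73) = 1 − Φ(1.4165) ≈ 0.07831. Doubling: P(τ_{4.64} ≤ 10.73) ≈ 2 · 0.07831 = 0.15662 ≈ 0.1566.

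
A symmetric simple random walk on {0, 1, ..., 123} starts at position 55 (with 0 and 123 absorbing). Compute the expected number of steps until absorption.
E[τ | X_0 = 55] = 3740

Let v_k = E[τ | X_0 = k]. Boundary: v_0 = v_123 = 0. Recurrence: v_k = 1 + (v_{k-1} + v_{k+1})/2 for 1 ≤ k ≤ 122. The particular solution to v_k − (v_{k-1} + v_{k+1})/2 = 1 is v_k = −k^2. Adding homogeneous solution A + B k and matching boundaries gives v_k = k (123 − k). Substituting k = 55: v_55 = 55 · 68 = 3740.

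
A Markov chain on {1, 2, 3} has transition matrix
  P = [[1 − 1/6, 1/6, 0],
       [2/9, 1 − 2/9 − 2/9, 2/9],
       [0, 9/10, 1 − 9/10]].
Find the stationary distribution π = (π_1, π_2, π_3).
π = (108/209, 81/209, 20/209)

This is a birth-death chain on three states, which satisfies detailed balance: π_1 · P_{12} = π_2 · P_{21} and π_2 · P_{23} = π_3 · P_{32}.
From π_1 · 1/6 = π_2 · 2/9: π_2/π_1 = (1/6)/(2/9) = 3/4.
From π_2 · 2/9 = π_3 · 9/10: π_3/π_2 = (2/9)/(9/10) = 20/81.
Take π_1 proportional to 1; then unnormalized π = (1, 3/4, 5/27). Normalize by dividing by the sum 209/108:
  π = (108/209, 81/209, 20/209).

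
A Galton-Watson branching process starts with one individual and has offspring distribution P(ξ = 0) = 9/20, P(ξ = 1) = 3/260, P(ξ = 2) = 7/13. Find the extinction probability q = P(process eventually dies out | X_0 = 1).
q = 117/140

The pgf is f(s) = 9/20 + 3/260·s + 7/13·s². The extinction probability q is the smallest fixed point of f in [0, 1]. Setting s = f(s):
  7/13·s² + (3/260 − 1)·s + 9/20 = 0
  7/13·s² − (9/20 + 7/13)·s + 9/20 = 0
which factors as (s − 1)·(7/13·s − 9/20) = 0, giving roots s = 1 and s = (9/20)/(7/13) = 117/140.
Mean offspring μ = 3/260 + 2·7/13 = 283/260 > 1 (supercritical), so q < 1. The extinction probability is the smaller root: q = (9/20)/(7/13) = 117/140.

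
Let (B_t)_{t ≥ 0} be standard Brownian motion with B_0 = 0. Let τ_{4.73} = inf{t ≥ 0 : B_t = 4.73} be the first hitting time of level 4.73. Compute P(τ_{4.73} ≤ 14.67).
P(τ_{4.73} ≤ 14.67) = 2(1 − Φ(4.73/√14.67)) = 2(1 − Φ(1.2349)) ≈ 0.2169

By the reflection principle for standard BM, P(τ_b ≤ t) = 2 · P(B_t ≥ b). Since B_t ~ N(0, t), P(B_t ≥ 4.73) = 1 − Φ(4.73/√t) = 1 − Φ(4.73/√14.67) = 1 − Φ(1.2349) ≈ 0.10843. Doubling: P(τ_{4.73} ≤ 14.67) ≈ 2 · 0.10843 = 0.21686 ≈ 0.2169.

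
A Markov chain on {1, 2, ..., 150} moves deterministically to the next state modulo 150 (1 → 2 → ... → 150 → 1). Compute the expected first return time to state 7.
E[T_7 | X_0 = 7] = 150

The chain cycles deterministically, so starting at state 7 it returns in exactly 150 steps. Equivalently, the stationary distribution is uniform π_j = 1/150 for every state j, so by Kac's formula E[T_7] = 1/π_7 = 150.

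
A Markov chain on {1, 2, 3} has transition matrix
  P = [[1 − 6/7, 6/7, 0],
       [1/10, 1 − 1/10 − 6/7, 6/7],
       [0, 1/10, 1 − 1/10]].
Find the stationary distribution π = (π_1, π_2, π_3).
π = (49/4069, 420/4069, 3600/4069)

This is a birth-death chain on three states, which satisfies detailed balance: π_1 · P_{12} = π_2 · P_{21} and π_2 · P_{23} = π_3 · P_{32}.
From π_1 · 6/7 = π_2 · 1/10: π_2/π_1 = (6/7)/(1/10) = 60/7.
From π_2 · 6/7 = π_3 · 1/10: π_3/π_2 = (6/7)/(1/10) = 60/7.
Take π_1 proportional to 1; then unnormalized π = (1, 60/7, 3600/49). Normalize by dividing by the sum 4069/49:
  π = (49/4069, 420/4069, 3600/4069).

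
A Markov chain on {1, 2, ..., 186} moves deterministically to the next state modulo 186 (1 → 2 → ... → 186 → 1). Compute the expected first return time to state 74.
E[T_74 | X_0 = 74] = 186

The chain cycles deterministically, so starting at state 74 it returns in exactly 186 steps. Equivalently, the stationary distribution is uniform π_j = 1/186 for every state j, so by Kac's formula E[T_74] = 1/π_74 = 186.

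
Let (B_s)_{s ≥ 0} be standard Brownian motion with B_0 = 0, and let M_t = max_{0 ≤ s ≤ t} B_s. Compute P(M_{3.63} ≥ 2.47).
P(M_{3.63} ≥ 2.47) = 2·P(B_{3.63} ≥ 2.47) = 2(1 − Φ(2.47/√3.63)) ≈ 0.1948

By the reflection principle for Brownian motion, P(M_t ≥ a) = 2 · P(B_t ≥ a) for a ≥ 0. Since B_t ~ N(0, t), P(B_t ≥ 2.47) = 1 − Φ(2.47/√t) = 1 − Φ(2.47/√3.63) = 1 − Φ(1.2964). So
  P(M_{3.63} ≥ 2.47) = 2(1 − Φ(1.2964)) ≈ 0.1948.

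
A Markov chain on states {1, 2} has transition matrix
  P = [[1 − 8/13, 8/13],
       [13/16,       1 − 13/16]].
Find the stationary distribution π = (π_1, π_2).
π_1 = 169/297, π_2 = 128/297

Solve πP = π with π_1 + π_2 = 1. From πP = π: π_1 · (1 − 8/13) + π_2 · 13/16 = π_1 ⇒ π_2 · 13/16 = π_1 · 8/13 ⇒ π_2/π_1 = (8/13)/(13/16) = 128/169. Together with π_1 + π_2 = 1:
  π_1 = (13/16)/(8/13 + 13/16) = (13/16)/(297/208) = 169/297,
  π_2 = (8/13)/(8/13 + 13/16) = (8/13)/(297/208) = 128/297.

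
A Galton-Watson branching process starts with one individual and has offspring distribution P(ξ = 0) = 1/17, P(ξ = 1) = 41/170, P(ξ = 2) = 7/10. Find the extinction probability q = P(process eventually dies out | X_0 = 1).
q = 10/119

The pgf is f(s) = 1/17 + 41/170·s + 7/10·s². The extinction probability q is the smallest fixed point of f in [0, 1]. Setting s = f(s):
  7/10·s² + (41/170 − 1)·s + 1/17 = 0
  7/10·s² − (1/17 + 7/10)·s + 1/17 = 0
which factors as (s − 1)·(7/10·s − 1/17) = 0, giving roots s = 1 and s = (1/17)/(7/10) = 10/119.
Mean offspring μ = 41/170 + 2·7/10 = 279/170 > 1 (supercritical), so q < 1. The extinction probability is the smaller root: q = (1/17)/(7/10) = 10/119.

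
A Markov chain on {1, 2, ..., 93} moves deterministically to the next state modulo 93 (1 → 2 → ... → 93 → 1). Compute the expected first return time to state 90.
E[T_90 | X_0 = 90] = 93

The chain cycles deterministically, so starting at state 90 it returns in exactly 93 steps. Equivalently, the stationary distribution is uniform π_j = 1/93 for every state j, so by Kac's formula E[T_90] = 1/π_90 = 93.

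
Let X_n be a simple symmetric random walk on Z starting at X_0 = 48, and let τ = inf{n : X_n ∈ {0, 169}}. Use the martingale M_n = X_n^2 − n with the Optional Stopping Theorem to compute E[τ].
E[τ] = 5808

M_n = X_n^2 − n is a martingale (since E[X_{n+1}^2 | F_n] = X_n^2 + 1). By OST (τ has finite mean in a bounded region), E[M_τ] = E[M_0] = X_0^2 − 0 = 48^2 = 2304. Also E[M_τ] = E[X_τ^2] − E[τ]. The walk exits at 0 or 169, with P(hit 169 first) = 48/169, so E[X_τ^2] = 169^2 · 48/169 + 0 = 8112. Thus E[τ] = E[X_τ^2] − E[M_τ] = 8112 − 2304 = 5808 = 48(169 − 48) = 5808.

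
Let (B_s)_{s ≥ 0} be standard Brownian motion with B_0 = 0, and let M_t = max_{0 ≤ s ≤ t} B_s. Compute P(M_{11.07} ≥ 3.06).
P(M_{11.07} ≥ 3.06) = 2·P(B_{11.07} ≥ 3.06) = 2(1 − Φ(3.06/√11.07)) ≈ 0.3577

By the reflection principle for Brownian motion, P(M_t ≥ a) = 2 · P(B_t ≥ a) for a ≥ 0. Since B_t ~ N(0, t), P(B_t ≥ 3.06) = 1 − Φ(3.06/√t) = 1 − Φ(3.06/√11.07) = 1 − Φ(0.9197). So
  P(M_{11.07} ≥ 3.06) = 2(1 − Φ(0.9197)) ≈ 0.3577.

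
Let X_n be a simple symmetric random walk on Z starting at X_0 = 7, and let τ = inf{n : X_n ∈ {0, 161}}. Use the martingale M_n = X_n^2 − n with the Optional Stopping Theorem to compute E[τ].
E[τ] = 1078

M_n = X_n^2 − n is a martingale (since E[X_{n+1}^2 | F_n] = X_n^2 + 1). By OST (τ has finite mean in a bounded region), E[M_τ] = E[M_0] = X_0^2 − 0 = 7^2 = 49. Also E[M_τ] = E[X_τ^2] − E[τ]. The walk exits at 0 or 161, with P(hit 161 first) = 7/161, so E[X_τ^2] = 161^2 · 7/161 + 0 = 1127. Thus E[τ] = E[X_τ^2] − E[M_τ] = 1127 − 49 = 1078 = 7(161 − 7) = 1078.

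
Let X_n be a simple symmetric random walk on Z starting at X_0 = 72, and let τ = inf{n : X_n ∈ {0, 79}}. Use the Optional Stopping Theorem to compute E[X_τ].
E[X_τ] = 72

X_n is a martingale and τ is a bounded-mean stopping time (indeed τ is finite a.s. with bounded expectation since the walk is in a bounded region). By the OST, E[X_τ] = E[X_0] = 72. Equivalently: E[X_τ] = 79 · P(hit 79 first) + 0 · P(hit 0 first) = 79 · (72/79) = 72.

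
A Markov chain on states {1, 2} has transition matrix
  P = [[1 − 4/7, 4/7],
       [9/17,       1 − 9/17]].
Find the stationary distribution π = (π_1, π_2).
π_1 = 63/131, π_2 = 68/131

Solve πP = π with π_1 + π_2 = 1. From πP = π: π_1 · (1 − 4/7) + π_2 · 9/17 = π_1 ⇒ π_2 · 9/17 = π_1 · 4/7 ⇒ π_2/π_1 = (4/7)/(9/17) = 68/63. Together with π_1 + π_2 = 1:
  π_1 = (9/17)/(4/7 + 9/17) = (9/17)/(131/119) = 63/131,
  π_2 = (4/7)/(4/7 + 9/17) = (4/7)/(131/119) = 68/131.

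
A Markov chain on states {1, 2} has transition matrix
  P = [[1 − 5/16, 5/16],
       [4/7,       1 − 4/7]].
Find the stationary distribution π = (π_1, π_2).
π_1 = 64/99, π_2 = 35/99

Solve πP = π with π_1 + π_2 = 1. From πP = π: π_1 · (1 − 5/16) + π_2 · 4/7 = π_1 ⇒ π_2 · 4/7 = π_1 · 5/16 ⇒ π_2/π_1 = (5/16)/(4/7) = 35/64. Together with π_1 + π_2 = 1:
  π_1 = (4/7)/(5/16 + 4/7) = (4/7)/(99/112) = 64/99,
  π_2 = (5/16)/(5/16 + 4/7) = (5/16)/(99/112) = 35/99.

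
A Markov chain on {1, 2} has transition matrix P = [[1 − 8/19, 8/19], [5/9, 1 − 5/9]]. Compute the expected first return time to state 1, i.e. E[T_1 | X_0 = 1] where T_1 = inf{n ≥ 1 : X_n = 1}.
E[T_1 | X_0 = 1] = 1/π_1 = 167/95

For an irreducible recurrent Markov chain with stationary distribution π, E[T_i | X_0 = i] = 1/π_i (Kac's formula). Here π_1 = (5/9)/(8/19 + 5/9) = (5/9)/(167/171) = 95/167, so E[T_1 | X_0 = 1] = 1/π_1 = (8/19 + 5/9)/(5/9) = (167/171)/(5/9) = 167/95.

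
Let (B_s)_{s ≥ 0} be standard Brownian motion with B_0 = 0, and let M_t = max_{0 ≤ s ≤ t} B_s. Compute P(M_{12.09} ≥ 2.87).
P(M_{12.09} ≥ 2.87) = 2·P(B_{12.09} ≥ 2.87) = 2(1 − Φ(2.87/√12.09)) ≈ 0.4091

By the reflection principle for Brownian motion, P(M_t ≥ a) = 2 · P(B_t ≥ a) for a ≥ 0. Since B_t ~ N(0, t), P(B_t ≥ 2.87) = 1 − Φ(2.87/√t) = 1 − Φ(2.87/√12.09) = 1 − Φ(0.8254). So
  P(M_{12.09} ≥ 2.87) = 2(1 − Φ(0.8254)) ≈ 0.4091.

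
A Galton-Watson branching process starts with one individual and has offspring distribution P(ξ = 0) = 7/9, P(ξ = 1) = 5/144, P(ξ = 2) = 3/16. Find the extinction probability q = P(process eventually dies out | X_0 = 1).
q = 1

Mean offspring μ = 0·7/9 + 1·5/144 + 2·3/16 = 59/144 ≤ 1. For μ ≤ 1 with offspring not concentrated at 1, the Galton-Watson process goes extinct almost surely, so q = 1.
(Algebraic check: The pgf is f(s) = 7/9 + 5/144·s + 3/16·s². The extinction probability q is the smallest fixed point of f in [0, 1]. Setting s = f(s):
  3/16·s² + (5/144 − 1)·s + 7/9 = 0
  3/16·s² − (7/9 + 3/16)·s + 7/9 = 0
which factors as (s − 1)·(3/16·s − 7/9) = 0, giving roots s = 1 and s = (7/9)/(3/16) = 112/27. Since 112/27 ≥ 1, the smallest root in [0, 1] is s = 1.)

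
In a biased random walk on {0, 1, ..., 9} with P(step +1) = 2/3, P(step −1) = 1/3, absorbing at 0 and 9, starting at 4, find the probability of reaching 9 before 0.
P(hit 9 before 0) = (1 − (1/2)^4) / (1 − (1/2)^9) = 480/511

Let u_k denote P(reach 9 before 0 | start at k). Boundary: u_0 = 0, u_9 = 1. Recurrence: u_k = 2/3·u_{k+1} + 1/3·u_{k-1} for 1 ≤ k ≤ 8. Try u_k = A + B·r^k with r = q/p = (1/3)/(2/3) = 1/2. Substitution satisfies the recurrence; boundary conditions give:
  u_k = (1 − r^k) / (1 − r^N) = (1 − (1/2)^4) / (1 − (1/2)^9) = 480/511.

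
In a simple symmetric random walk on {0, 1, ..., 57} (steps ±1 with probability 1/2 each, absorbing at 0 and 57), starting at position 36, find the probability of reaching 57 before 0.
P(hit 57 before 0) = 36/57 = 12/19

Let u_k = P(hit 57 before 0 | start at k). Then u_0 = 0, u_57 = 1, and u_k = u_{k-1}/2 + u_{k+1}/2 for 1 ≤ k ≤ 56. This harmonic recurrence is solved by u_k = k/57, giving u_36 = 36/57 = 12/19.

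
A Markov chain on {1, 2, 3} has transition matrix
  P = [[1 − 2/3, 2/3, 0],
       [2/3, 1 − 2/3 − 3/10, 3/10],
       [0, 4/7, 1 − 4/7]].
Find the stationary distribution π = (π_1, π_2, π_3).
π = (40/101, 40/101, 21/101)

This is a birth-death chain on three states, which satisfies detailed balance: π_1 · P_{12} = π_2 · P_{21} and π_2 · P_{23} = π_3 · P_{32}.
From π_1 · 2/3 = π_2 · 2/3: π_2/π_1 = (2/3)/(2/3) = 1.
From π_2 · 3/10 = π_3 · 4/7: π_3/π_2 = (3/10)/(4/7) = 21/40.
Take π_1 proportional to 1; then unnormalized π = (1, 1, 21/40). Normalize by dividing by the sum 101/40:
  π = (40/101, 40/101, 21/101).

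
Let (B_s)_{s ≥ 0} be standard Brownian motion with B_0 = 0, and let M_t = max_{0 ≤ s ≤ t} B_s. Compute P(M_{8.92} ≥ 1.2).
P(M_{8.92} ≥ 1.2) = 2·P(B_{8.92} ≥ 1.2) = 2(1 − Φ(1.2/√8.92)) ≈ 0.6878

By the reflection principle for Brownian motion, P(M_t ≥ a) = 2 · P(B_t ≥ a) for a ≥ 0. Since B_t ~ N(0, t), P(B_t ≥ 1.2) = 1 − Φ(1.2/√t) = 1 − Φ(1.2/√8.92) = 1 − Φ(0.4018). So
  P(M_{8.92} ≥ 1.2) = 2(1 − Φ(0.4018)) ≈ 0.6878.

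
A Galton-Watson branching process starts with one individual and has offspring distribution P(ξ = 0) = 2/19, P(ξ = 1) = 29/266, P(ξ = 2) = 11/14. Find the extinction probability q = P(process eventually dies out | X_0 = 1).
q = 28/209

The pgf is f(s) = 2/19 + 29/266·s + 11/14·s². The extinction probability q is the smallest fixed point of f in [0, 1]. Setting s = f(s):
  11/14·s² + (29/266 − 1)·s + 2/19 = 0
  11/14·s² − (2/19 + 11/14)·s + 2/19 = 0
which factors as (s − 1)·(11/14·s − 2/19) = 0, giving roots s = 1 and s = (2/19)/(11/14) = 28/209.
Mean offspring μ = 29/266 + 2·11/14 = 447/266 > 1 (supercritical), so q < 1. The extinction probability is the smaller root: q = (2/19)/(11/14) = 28/209.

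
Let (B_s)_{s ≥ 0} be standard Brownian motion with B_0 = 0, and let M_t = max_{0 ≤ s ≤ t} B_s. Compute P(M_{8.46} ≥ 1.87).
P(M_{8.46} ≥ 1.87) = 2·P(B_{8.46} ≥ 1.87) = 2(1 − Φ(1.87/√8.46)) ≈ 0.5203

By the reflection principle for Brownian motion, P(M_t ≥ a) = 2 · P(B_t ≥ a) for a ≥ 0. Since B_t ~ N(0, t), P(B_t ≥ 1.87) = 1 − Φ(1.87/√t) = 1 − Φ(1.87/√8.46) = 1 − Φ(0.6429). So
  P(M_{8.46} ≥ 1.87) = 2(1 − Φ(0.6429)) ≈ 0.5203.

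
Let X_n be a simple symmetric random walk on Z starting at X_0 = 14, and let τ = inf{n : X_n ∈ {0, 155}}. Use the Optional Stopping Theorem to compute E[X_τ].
E[X_τ] = 14

X_n is a martingale and τ is a bounded-mean stopping time (indeed τ is finite a.s. with bounded expectation since the walk is in a bounded region). By the OST, E[X_τ] = E[X_0] = 14. Equivalently: E[X_τ] = 155 · P(hit 155 first) + 0 · P(hit 0 first) = 155 · (14/155) = 14.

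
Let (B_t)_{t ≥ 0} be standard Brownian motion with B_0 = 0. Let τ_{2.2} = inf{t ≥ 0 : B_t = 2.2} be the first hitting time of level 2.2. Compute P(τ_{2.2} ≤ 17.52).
P(τ_{2.2} ≤ 17.52) = 2(1 − Φ(2.2/√17.52)) = 2(1 − Φ(0.5256)) ≈ 0.5992

By the reflection principle for standard BM, P(τ_b ≤ t) = 2 · P(B_t ≥ b). Since B_t ~ N(0, t), P(B_t ≥ 2.2) = 1 − Φ(2.2/√t) = 1 − Φ(2.2/√17.52) = 1 − Φ(0.5256) ≈ 0.29958. Doubling: P(τ_{2.2} ≤ 17.52) ≈ 2 · 0.29958 = 0.59916 ≈ 0.5992.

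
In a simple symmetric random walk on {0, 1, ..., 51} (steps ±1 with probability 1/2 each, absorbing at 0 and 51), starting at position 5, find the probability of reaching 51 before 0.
P(hit 51 before 0) = 5/51

Let u_k = P(hit 51 before 0 | start at k). Then u_0 = 0, u_51 = 1, and u_k = u_{k-1}/2 + u_{k+1}/2 for 1 ≤ k ≤ 50. This harmonic recurrence is solved by u_k = k/51, giving u_5 = 5/51.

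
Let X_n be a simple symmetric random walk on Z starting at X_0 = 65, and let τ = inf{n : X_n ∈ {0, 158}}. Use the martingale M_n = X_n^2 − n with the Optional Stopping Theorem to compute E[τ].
E[τ] = 6045

M_n = X_n^2 − n is a martingale (since E[X_{n+1}^2 | F_n] = X_n^2 + 1). By OST (τ has finite mean in a bounded region), E[M_τ] = E[M_0] = X_0^2 − 0 = 65^2 = 4225. Also E[M_τ] = E[X_τ^2] − E[τ]. The walk exits at 0 or 158, with P(hit 158 first) = 65/158, so E[X_τ^2] = 158^2 · 65/158 + 0 = 10270. Thus E[τ] = E[X_τ^2] − E[M_τ] = 10270 − 4225 = 6045 = 65(158 − 65) = 6045.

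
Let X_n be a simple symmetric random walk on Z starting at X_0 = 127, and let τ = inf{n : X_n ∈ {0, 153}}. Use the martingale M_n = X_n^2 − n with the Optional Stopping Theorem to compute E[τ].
E[τ] = 3302

M_n = X_n^2 − n is a martingale (since E[X_{n+1}^2 | F_n] = X_n^2 + 1). By OST (τ has finite mean in a bounded region), E[M_τ] = E[M_0] = X_0^2 − 0 = 127^2 = 16129. Also E[M_τ] = E[X_τ^2] − E[τ]. The walk exits at 0 or 153, with P(hit 153 first) = 127/153, so E[X_τ^2] = 153^2 · 127/153 + 0 = 19431. Thus E[τ] = E[X_τ^2] − E[M_τ] = 19431 − 16129 = 3302 = 127(153 − 127) = 3302.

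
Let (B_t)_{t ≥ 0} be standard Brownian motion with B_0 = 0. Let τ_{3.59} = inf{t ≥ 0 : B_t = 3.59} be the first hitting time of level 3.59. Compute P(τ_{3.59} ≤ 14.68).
P(τ_{3.59} ≤ 14.68) = 2(1 − Φ(3.59/√14.68)) = 2(1 − Φ(0.9370)) ≈ 0.3488

By the reflection principle for standard BM, P(τ_b ≤ t) = 2 · P(B_t ≥ b). Since B_t ~ N(0, t), P(B_t ≥ 3.59) = 1 − Φ(3.59/√t) = 1 − Φ(3.59/√14.68) = 1 − Φ(0.9370) ≈ 0.17438. Doubling: P(τ_{3.59} ≤ 14.68) ≈ 2 · 0.17438 = 0.34876 ≈ 0.3488.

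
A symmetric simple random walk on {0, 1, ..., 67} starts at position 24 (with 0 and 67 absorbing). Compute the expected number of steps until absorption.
E[τ | X_0 = 24] = 1032

Let v_k = E[τ | X_0 = k]. Boundary: v_0 = v_67 = 0. Recurrence: v_k = 1 + (v_{k-1} + v_{k+1})/2 for 1 ≤ k ≤ 66. The particular solution to v_k − (v_{k-1} + v_{k+1})/2 = 1 is v_k = −k^2. Adding homogeneous solution A + B k and matching boundaries gives v_k = k (67 − k). Substituting k = 24: v_24 = 24 · 43 = 1032.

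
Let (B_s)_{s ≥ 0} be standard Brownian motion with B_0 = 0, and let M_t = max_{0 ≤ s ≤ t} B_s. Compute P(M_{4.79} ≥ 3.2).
P(M_{4.79} ≥ 3.2) = 2·P(B_{4.79} ≥ 3.2) = 2(1 − Φ(3.2/√4.79)) ≈ 0.1437

By the reflection principle for Brownian motion, P(M_t ≥ a) = 2 · P(B_t ≥ a) for a ≥ 0. Since B_t ~ N(0, t), P(B_t ≥ 3.2) = 1 − Φ(3.2/√t) = 1 − Φ(3.2/√4.79) = 1 − Φ(1.4621). So
  P(M_{4.79} ≥ 3.2) = 2(1 − Φ(1.4621)) ≈ 0.1437.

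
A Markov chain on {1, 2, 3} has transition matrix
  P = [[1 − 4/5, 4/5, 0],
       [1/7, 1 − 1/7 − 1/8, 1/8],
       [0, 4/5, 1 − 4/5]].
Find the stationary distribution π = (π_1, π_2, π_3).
π = (40/299, 224/299, 35/299)

This is a birth-death chain on three states, which satisfies detailed balance: π_1 · P_{12} = π_2 · P_{21} and π_2 · P_{23} = π_3 · P_{32}.
From π_1 · 4/5 = π_2 · 1/7: π_2/π_1 = (4/5)/(1/7) = 28/5.
From π_2 · 1/8 = π_3 · 4/5: π_3/π_2 = (1/8)/(4/5) = 5/32.
Take π_1 proportional to 1; then unnormalized π = (1, 28/5, 7/8). Normalize by dividing by the sum 299/40:
  π = (40/299, 224/299, 35/299).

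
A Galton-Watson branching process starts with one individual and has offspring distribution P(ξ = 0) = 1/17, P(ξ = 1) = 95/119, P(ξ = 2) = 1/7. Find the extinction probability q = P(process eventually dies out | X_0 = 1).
q = 7/17

The pgf is f(s) = 1/17 + 95/119·s + 1/7·s². The extinction probability q is the smallest fixed point of f in [0, 1]. Setting s = f(s):
  1/7·s² + (95/119 − 1)·s + 1/17 = 0
  1/7·s² − (1/17 + 1/7)·s + 1/17 = 0
which factors as (s − 1)·(1/7·s − 1/17) = 0, giving roots s = 1 and s = (1/17)/(1/7) = 7/17.
Mean offspring μ = 95/119 + 2·1/7 = 129/119 > 1 (supercritical), so q < 1. The extinction probability is the smaller root: q = (1/17)/(1/7) = 7/17.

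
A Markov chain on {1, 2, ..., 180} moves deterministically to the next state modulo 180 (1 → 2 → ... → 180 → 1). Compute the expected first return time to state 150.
E[T_150 | X_0 = 150] = 180

The chain cycles deterministically, so starting at state 150 it returns in exactly 180 steps. Equivalently, the stationary distribution is uniform π_j = 1/180 for every state j, so by Kac's formula E[T_150] = 1/π_150 = 180.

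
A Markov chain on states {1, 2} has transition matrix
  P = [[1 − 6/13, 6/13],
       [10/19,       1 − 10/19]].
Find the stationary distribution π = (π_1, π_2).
π_1 = 65/122, π_2 = 57/122

Solve πP = π with π_1 + π_2 = 1. From πP = π: π_1 · (1 − 6/13) + π_2 · 10/19 = π_1 ⇒ π_2 · 10/19 = π_1 · 6/13 ⇒ π_2/π_1 = (6/13)/(10/19) = 57/65. Together with π_1 + π_2 = 1:
  π_1 = (10/19)/(6/13 + 10/19) = (10/19)/(244/247) = 65/122,
  π_2 = (6/13)/(6/13 + 10/19) = (6/13)/(244/247) = 57/122.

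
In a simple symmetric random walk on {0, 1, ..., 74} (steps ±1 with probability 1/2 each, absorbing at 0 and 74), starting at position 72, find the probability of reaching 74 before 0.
P(hit 74 before 0) = 72/74 = 36/37

Let u_k = P(hit 74 before 0 | start at k). Then u_0 = 0, u_74 = 1, and u_k = u_{k-1}/2 + u_{k+1}/2 for 1 ≤ k ≤ 73. This harmonic recurrence is solved by u_k = k/74, giving u_72 = 72/74 = 36/37.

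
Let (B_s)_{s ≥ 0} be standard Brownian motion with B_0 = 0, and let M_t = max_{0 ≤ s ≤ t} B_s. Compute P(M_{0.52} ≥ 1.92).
P(M_{0.52} ≥ 1.92) = 2·P(B_{0.52} ≥ 1.92) = 2(1 − Φ(1.92/√0.52)) ≈ 0.0078

By the reflection principle for Brownian motion, P(M_t ≥ a) = 2 · P(B_t ≥ a) for a ≥ 0. Since B_t ~ N(0, t), P(B_t ≥ 1.92) = 1 − Φ(1.92/√t) = 1 − Φ(1.92/√0.52) = 1 − Φ(2.6626). So
  P(M_{0.52} ≥ 1.92) = 2(1 − Φ(2.6626)) ≈ 0.0078.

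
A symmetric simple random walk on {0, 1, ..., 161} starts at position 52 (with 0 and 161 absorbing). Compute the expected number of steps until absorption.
E[τ | X_0 = 52] = 5668

Let v_k = E[τ | X_0 = k]. Boundary: v_0 = v_161 = 0. Recurrence: v_k = 1 + (v_{k-1} + v_{k+1})/2 for 1 ≤ k ≤ 160. The particular solution to v_k − (v_{k-1} + v_{k+1})/2 = 1 is v_k = −k^2. Adding homogeneous solution A + B k and matching boundaries gives v_k = k (161 − k). Substituting k = 52: v_52 = 52 · 109 = 5668.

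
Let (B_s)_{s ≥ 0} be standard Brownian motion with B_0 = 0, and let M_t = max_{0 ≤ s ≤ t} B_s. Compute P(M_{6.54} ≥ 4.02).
P(M_{6.54} ≥ 4.02) = 2·P(B_{6.54} ≥ 4.02) = 2(1 − Φ(4.02/√6.54)) ≈ 0.1160

By the reflection principle for Brownian motion, P(M_t ≥ a) = 2 · P(B_t ≥ a) for a ≥ 0. Since B_t ~ N(0, t), P(B_t ≥ 4.02) = 1 − Φ(4.02/√t) = 1 − Φ(4.02/√6.54) = 1 − Φ(1.5719). So
  P(M_{6.54} ≥ 4.02) = 2(1 − Φ(1.5719)) ≈ 0.1160.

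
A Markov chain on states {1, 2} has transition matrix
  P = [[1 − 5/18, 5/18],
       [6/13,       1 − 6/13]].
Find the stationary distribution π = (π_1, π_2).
π_1 = 108/173, π_2 = 65/173

Solve πP = π with π_1 + π_2 = 1. From πP = π: π_1 · (1 − 5/18) + π_2 · 6/13 = π_1 ⇒ π_2 · 6/13 = π_1 · 5/18 ⇒ π_2/π_1 = (5/18)/(6/13) = 65/108. Together with π_1 + π_2 = 1:
  π_1 = (6/13)/(5/18 + 6/13) = (6/13)/(173/234) = 108/173,
  π_2 = (5/18)/(5/18 + 6/13) = (5/18)/(173/234) = 65/173.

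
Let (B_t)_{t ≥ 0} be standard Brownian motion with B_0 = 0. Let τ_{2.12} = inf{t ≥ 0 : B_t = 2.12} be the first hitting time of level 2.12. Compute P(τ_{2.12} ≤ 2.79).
P(τ_{2.12} ≤ 2.79) = 2(1 − Φ(2.12/√2.79)) = 2(1 − Φ(1.2692)) ≈ 0.2044

By the reflection principle for standard BM, P(τ_b ≤ t) = 2 · P(B_t ≥ b). Since B_t ~ N(0, t), P(B_t ≥ 2.12) = 1 − Φ(2.12/√t) = 1 − Φ(2.12/√2.79) = 1 − Φ(1.2692) ≈ 0.10218. Doubling: P(τ_{2.12} ≤ 2.79) ≈ 2 · 0.10218 = 0.20436 ≈ 0.2044.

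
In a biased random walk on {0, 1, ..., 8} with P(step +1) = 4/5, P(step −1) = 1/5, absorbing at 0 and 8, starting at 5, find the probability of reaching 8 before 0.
P(hit 8 before 0) = (1 − (1/4)^5) / (1 − (1/4)^8) = 21824/21845

Let u_k denote P(reach 8 before 0 | start at k). Boundary: u_0 = 0, u_8 = 1. Recurrence: u_k = 4/5·u_{k+1} + 1/5·u_{k-1} for 1 ≤ k ≤ 7. Try u_k = A + B·r^k with r = q/p = (1/5)/(4/5) = 1/4. Substitution satisfies the recurrence; boundary conditions give:
  u_k = (1 − r^k) / (1 − r^N) = (1 − (1/4)^5) / (1 − (1/4)^8) = 21824/21845.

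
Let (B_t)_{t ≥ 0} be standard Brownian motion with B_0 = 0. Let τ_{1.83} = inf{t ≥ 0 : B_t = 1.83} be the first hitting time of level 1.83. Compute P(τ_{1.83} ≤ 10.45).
P(τ_{1.83} ≤ 10.45) = 2(1 − Φ(1.83/√10.45)) = 2(1 − Φ(0.5661)) ≈ 0.5713

By the reflection principle for standard BM, P(τ_b ≤ t) = 2 · P(B_t ≥ b). Since B_t ~ N(0, t), P(B_t ≥ 1.83) = 1 − Φ(1.83/√t) = 1 − Φ(1.83/√10.45) = 1 − Φ(0.5661) ≈ 0.28566. Doubling: P(τ_{1.83} ≤ 10.45) ≈ 2 · 0.28566 = 0.57132 ≈ 0.5713.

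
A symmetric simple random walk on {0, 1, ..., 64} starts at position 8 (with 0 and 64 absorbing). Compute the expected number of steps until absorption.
E[τ | X_0 = 8] = 448

Let v_k = E[τ | X_0 = k]. Boundary: v_0 = v_64 = 0. Recurrence: v_k = 1 + (v_{k-1} + v_{k+1})/2 for 1 ≤ k ≤ 63. The particular solution to v_k − (v_{k-1} + v_{k+1})/2 = 1 is v_k = −k^2. Adding homogeneous solution A + B k and matching boundaries gives v_k = k (64 − k). Substituting k = 8: v_8 = 8 · 56 = 448.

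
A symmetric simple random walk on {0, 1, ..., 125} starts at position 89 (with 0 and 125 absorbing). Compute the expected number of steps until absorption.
E[τ | X_0 = 89] = 3204

Let v_k = E[τ | X_0 = k]. Boundary: v_0 = v_125 = 0. Recurrence: v_k = 1 + (v_{k-1} + v_{k+1})/2 for 1 ≤ k ≤ 124. The particular solution to v_k − (v_{k-1} + v_{k+1})/2 = 1 is v_k = −k^2. Adding homogeneous solution A + B k and matching boundaries gives v_k = k (125 − k). Substituting k = 89: v_89 = 89 · 36 = 3204.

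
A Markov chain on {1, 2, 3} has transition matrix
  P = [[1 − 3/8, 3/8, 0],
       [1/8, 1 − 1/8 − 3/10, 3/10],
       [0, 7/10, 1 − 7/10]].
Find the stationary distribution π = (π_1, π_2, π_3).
π = (7/37, 21/37, 9/37)

This is a birth-death chain on three states, which satisfies detailed balance: π_1 · P_{12} = π_2 · P_{21} and π_2 · P_{23} = π_3 · P_{32}.
From π_1 · 3/8 = π_2 · 1/8: π_2/π_1 = (3/8)/(1/8) = 3.
From π_2 · 3/10 = π_3 · 7/10: π_3/π_2 = (3/10)/(7/10) = 3/7.
Take π_1 proportional to 1; then unnormalized π = (1, 3, 9/7). Normalize by dividing by the sum 37/7:
  π = (7/37, 21/37, 9/37).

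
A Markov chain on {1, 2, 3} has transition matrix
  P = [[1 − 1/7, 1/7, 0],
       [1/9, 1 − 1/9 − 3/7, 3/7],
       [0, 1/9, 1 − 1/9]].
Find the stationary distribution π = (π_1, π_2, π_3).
π = (49/355, 63/355, 243/355)

This is a birth-death chain on three states, which satisfies detailed balance: π_1 · P_{12} = π_2 · P_{21} and π_2 · P_{23} = π_3 · P_{32}.
From π_1 · 1/7 = π_2 · 1/9: π_2/π_1 = (1/7)/(1/9) = 9/7.
From π_2 · 3/7 = π_3 · 1/9: π_3/π_2 = (3/7)/(1/9) = 27/7.
Take π_1 proportional to 1; then unnormalized π = (1, 9/7, 243/49). Normalize by dividing by the sum 355/49:
  π = (49/355, 63/355, 243/355).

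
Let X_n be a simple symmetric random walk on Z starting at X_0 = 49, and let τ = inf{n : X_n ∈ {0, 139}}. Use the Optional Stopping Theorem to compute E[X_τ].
E[X_τ] = 49

X_n is a martingale and τ is a bounded-mean stopping time (indeed τ is finite a.s. with bounded expectation since the walk is in a bounded region). By the OST, E[X_τ] = E[X_0] = 49. Equivalently: E[X_τ] = 139 · P(hit 139 first) + 0 · P(hit 0 first) = 139 · (49/139) = 49.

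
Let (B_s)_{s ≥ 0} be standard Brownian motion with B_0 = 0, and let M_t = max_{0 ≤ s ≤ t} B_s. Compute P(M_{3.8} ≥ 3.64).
P(M_{3.8} ≥ 3.64) = 2·P(B_{3.8} ≥ 3.64) = 2(1 − Φ(3.64/√3.8)) ≈ 0.0619

By the reflection principle for Brownian motion, P(M_t ≥ a) = 2 · P(B_t ≥ a) for a ≥ 0. Since B_t ~ N(0, t), P(B_t ≥ 3.64) = 1 − Φ(3.64/√t) = 1 − Φ(3.64/√3.8) = 1 − Φ(1.8673). So
  P(M_{3.8} ≥ 3.64) = 2(1 − Φ(1.8673)) ≈ 0.0619.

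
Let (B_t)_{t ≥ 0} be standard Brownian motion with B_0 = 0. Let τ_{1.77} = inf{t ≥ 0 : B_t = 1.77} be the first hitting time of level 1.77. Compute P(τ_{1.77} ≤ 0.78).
P(τ_{1.77} ≤ 0.78) = 2(1 − Φ(1.77/√0.78)) = 2(1 − Φ(2.0041)) ≈ 0.0451

By the reflection principle for standard BM, P(τ_b ≤ t) = 2 · P(B_t ≥ b). Since B_t ~ N(0, t), P(B_t ≥ 1.77) = 1 − Φ(1.77/√t) = 1 − Φ(1.77/√0.78) = 1 − Φ(2.0041) ≈ 0.02253. Doubling: P(τ_{1.77} ≤ 0.78) ≈ 2 · 0.02253 = 0.04506 ≈ 0.0451.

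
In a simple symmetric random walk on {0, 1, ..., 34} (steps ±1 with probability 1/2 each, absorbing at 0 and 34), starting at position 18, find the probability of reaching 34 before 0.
P(hit 34 before 0) = 18/34 = 9/17

Let u_k = P(hit 34 before 0 | start at k). Then u_0 = 0, u_34 = 1, and u_k = u_{k-1}/2 + u_{k+1}/2 for 1 ≤ k ≤ 33. This harmonic recurrence is solved by u_k = k/34, giving u_18 = 18/34 = 9/17.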